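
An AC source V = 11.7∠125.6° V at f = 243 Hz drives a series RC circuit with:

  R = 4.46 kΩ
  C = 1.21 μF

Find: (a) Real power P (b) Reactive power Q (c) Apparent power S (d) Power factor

Step 1 — Angular frequency: ω = 2π·f = 2π·243 = 1527 rad/s.
Step 2 — Component impedances:
  R: Z = R = 4460 Ω
  C: Z = 1/(jωC) = -j/(ω·C) = 0 - j541.3 Ω
Step 3 — Series combination: Z_total = R + C = 4460 - j541.3 Ω = 4493∠-6.9° Ω.
Step 4 — Source phasor: V = 11.7∠125.6° V = -6.811 + j9.513 V.
Step 5 — Current: I = V / Z = -0.00176 + j0.001919 A = 0.002604∠132.5° A.
Step 6 — Complex power: S = V·I* = 0.03025 - j0.003671 VA.
Step 7 — Real power: P = Re(S) = 0.03025 W.
Step 8 — Reactive power: Q = Im(S) = -0.003671 VAR.
Step 9 — Apparent power: |S| = 0.03047 VA.
Step 10 — Power factor: PF = P/|S| = 0.9927 (leading).

(a) P = 0.03025 W  (b) Q = -0.003671 VAR  (c) S = 0.03047 VA  (d) PF = 0.9927 (leading)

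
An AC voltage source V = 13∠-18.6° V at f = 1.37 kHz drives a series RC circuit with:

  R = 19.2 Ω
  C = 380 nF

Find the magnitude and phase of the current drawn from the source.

Step 1 — Angular frequency: ω = 2π·f = 2π·1370 = 8608 rad/s.
Step 2 — Component impedances:
  R: Z = R = 19.2 Ω
  C: Z = 1/(jωC) = -j/(ω·C) = 0 - j305.7 Ω
Step 3 — Series combination: Z_total = R + C = 19.2 - j305.7 Ω = 306.3∠-86.4° Ω.
Step 4 — Source phasor: V = 13∠-18.6° V = 12.32 - j4.146 V.
Step 5 — Ohm's law: I = V / Z_total = (12.32 - j4.146) / (19.2 - j305.7) = 0.01603 + j0.0393 A.
Step 6 — Convert to polar: |I| = 0.04244 A, ∠I = 67.8°.

I = 0.04244∠67.8° A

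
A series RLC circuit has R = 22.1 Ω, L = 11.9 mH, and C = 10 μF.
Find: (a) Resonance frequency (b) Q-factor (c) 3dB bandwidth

Step 1 — Resonance condition Im(Z)=0 gives ω₀ = 1/√(LC).
Step 2 — ω₀ = 1/√(0.0119·1e-05) = 2899 rad/s.
Step 3 — f₀ = ω₀/(2π) = 461.4 Hz.
Step 4 — Series Q: Q = ω₀L/R = 2899·0.0119/22.1 = 1.561.
Step 5 — 3dB bandwidth: Δω = ω₀/Q = 1857 rad/s; BW = Δω/(2π) = 295.6 Hz.

(a) f₀ = 461.4 Hz  (b) Q = 1.561  (c) BW = 295.6 Hz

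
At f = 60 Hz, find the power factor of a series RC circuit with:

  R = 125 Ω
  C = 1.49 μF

Step 1 — Angular frequency: ω = 2π·f = 2π·60 = 377 rad/s.
Step 2 — Component impedances:
  R: Z = R = 125 Ω
  C: Z = 1/(jωC) = -j/(ω·C) = 0 - j1780 Ω
Step 3 — Series combination: Z_total = R + C = 125 - j1780 Ω = 1785∠-86.0° Ω.
Step 4 — Power factor: PF = cos(φ) = Re(Z)/|Z| = 125/1784.6 = 0.07004.
Step 5 — Type: Im(Z) = -1780 ⇒ leading (phase φ = -86.0°).

PF = 0.07004 (leading, φ = -86.0°)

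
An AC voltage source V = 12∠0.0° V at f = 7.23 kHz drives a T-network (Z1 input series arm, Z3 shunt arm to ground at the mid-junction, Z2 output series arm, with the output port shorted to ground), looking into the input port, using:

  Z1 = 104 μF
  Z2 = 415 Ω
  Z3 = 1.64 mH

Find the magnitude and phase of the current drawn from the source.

Step 1 — Angular frequency: ω = 2π·f = 2π·7230 = 4.543e+04 rad/s.
Step 2 — Component impedances:
  Z1: Z = 1/(jωC) = -j/(ω·C) = 0 - j0.2117 Ω
  Z2: Z = R = 415 Ω
  Z3: Z = jωL = j·4.543e+04·0.00164 = 0 + j74.5 Ω
Step 3 — With the output port shorted to ground, the output series arm Z2 runs from the junction to ground; the shunt arm Z3 also runs from the junction to ground. They appear in parallel: Z3 || Z2 = 12.96 + j72.17 Ω.
Step 4 — Series with input arm Z1: Z_in = Z1 + (Z3 || Z2) = 12.96 + j71.96 Ω = 73.12∠79.8° Ω.
Step 5 — Source phasor: V = 12∠0.0° V = 12 V.
Step 6 — Ohm's law: I = V / Z_total = (12) / (12.96 + j71.96) = 0.02908 - j0.1615 A.
Step 7 — Convert to polar: |I| = 0.1641 A, ∠I = -79.8°.

I = 0.1641∠-79.8° A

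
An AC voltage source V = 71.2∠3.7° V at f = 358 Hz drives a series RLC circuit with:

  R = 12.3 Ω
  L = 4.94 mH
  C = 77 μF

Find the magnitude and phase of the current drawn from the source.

Step 1 — Angular frequency: ω = 2π·f = 2π·358 = 2249 rad/s.
Step 2 — Component impedances:
  R: Z = R = 12.3 Ω
  L: Z = jωL = j·2249·0.00494 = 0 + j11.11 Ω
  C: Z = 1/(jωC) = -j/(ω·C) = 0 - j5.774 Ω
Step 3 — Series combination: Z_total = R + L + C = 12.3 + j5.338 Ω = 13.41∠23.5° Ω.
Step 4 — Source phasor: V = 71.2∠3.7° V = 71.05 + j4.595 V.
Step 5 — Ohm's law: I = V / Z_total = (71.05 + j4.595) / (12.3 + j5.338) = 4.997 - j1.795 A.
Step 6 — Convert to polar: |I| = 5.31 A, ∠I = -19.8°.

I = 5.31∠-19.8° A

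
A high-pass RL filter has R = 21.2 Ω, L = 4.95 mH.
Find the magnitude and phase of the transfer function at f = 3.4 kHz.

Step 1 — Angular frequency: ω = 2π·3400 = 2.136e+04 rad/s.
Step 2 — Transfer function: H(jω) = jωL/(R + jωL).
Step 3 — Numerator jωL = j·105.7; denominator R + jωL = 21.2 + j105.7.
Step 4 — H = 0.9614 + j0.1927.
Step 5 — Magnitude: |H| = 0.9805 (-0.2 dB); phase: φ = 11.3°.

|H| = 0.9805 (-0.2 dB), φ = 11.3°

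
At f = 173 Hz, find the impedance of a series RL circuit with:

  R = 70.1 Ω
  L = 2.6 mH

Step 1 — Angular frequency: ω = 2π·f = 2π·173 = 1087 rad/s.
Step 2 — Component impedances:
  R: Z = R = 70.1 Ω
  L: Z = jωL = j·1087·0.0026 = 0 + j2.826 Ω
Step 3 — Series combination: Z_total = R + L = 70.1 + j2.826 Ω = 70.16∠2.3° Ω.

Z = 70.1 + j2.826 Ω = 70.16∠2.3° Ω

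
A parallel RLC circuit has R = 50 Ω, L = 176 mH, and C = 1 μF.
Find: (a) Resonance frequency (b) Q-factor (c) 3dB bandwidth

Step 1 — Resonance: ω₀ = 1/√(LC) = 1/√(0.176·1e-06) = 2384 rad/s.
Step 2 — f₀ = ω₀/(2π) = 379.4 Hz.
Step 3 — Parallel Q: Q = R/(ω₀L) = 50/(2384·0.176) = 0.1192.
Step 4 — Bandwidth: Δω = ω₀/Q = 2e+04 rad/s; BW = Δω/(2π) = 3183 Hz.

(a) f₀ = 379.4 Hz  (b) Q = 0.1192  (c) BW = 3183 Hz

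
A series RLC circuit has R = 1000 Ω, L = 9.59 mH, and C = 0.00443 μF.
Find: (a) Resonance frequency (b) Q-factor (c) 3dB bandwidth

Step 1 — Resonance: ω₀ = 1/√(LC) = 1/√(0.00959·4.43e-09) = 1.534e+05 rad/s.
Step 2 — f₀ = ω₀/(2π) = 2.442e+04 Hz.
Step 3 — Series Q: Q = ω₀L/R = 1.534e+05·0.00959/1000 = 1.471.
Step 4 — Bandwidth: Δω = ω₀/Q = 1.043e+05 rad/s; BW = Δω/(2π) = 1.66e+04 Hz.

(a) f₀ = 2.442e+04 Hz  (b) Q = 1.471  (c) BW = 1.66e+04 Hz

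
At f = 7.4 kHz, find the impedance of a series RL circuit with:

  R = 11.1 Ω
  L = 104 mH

Step 1 — Angular frequency: ω = 2π·f = 2π·7400 = 4.65e+04 rad/s.
Step 2 — Component impedances:
  R: Z = R = 11.1 Ω
  L: Z = jωL = j·4.65e+04·0.104 = 0 + j4836 Ω
Step 3 — Series combination: Z_total = R + L = 11.1 + j4836 Ω = 4836∠89.9° Ω.

Z = 11.1 + j4836 Ω = 4836∠89.9° Ω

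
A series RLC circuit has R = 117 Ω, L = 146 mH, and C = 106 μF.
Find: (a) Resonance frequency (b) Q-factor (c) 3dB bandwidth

Step 1 — Resonance: ω₀ = 1/√(LC) = 1/√(0.146·0.000106) = 254.2 rad/s.
Step 2 — f₀ = ω₀/(2π) = 40.46 Hz.
Step 3 — Series Q: Q = ω₀L/R = 254.2·0.146/117 = 0.3172.
Step 4 — Bandwidth: Δω = ω₀/Q = 801.4 rad/s; BW = Δω/(2π) = 127.5 Hz.

(a) f₀ = 40.46 Hz  (b) Q = 0.3172  (c) BW = 127.5 Hz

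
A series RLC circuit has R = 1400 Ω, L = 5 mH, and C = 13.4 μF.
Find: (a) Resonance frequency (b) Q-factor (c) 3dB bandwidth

Step 1 — Resonance: ω₀ = 1/√(LC) = 1/√(0.005·1.34e-05) = 3863 rad/s.
Step 2 — f₀ = ω₀/(2π) = 614.9 Hz.
Step 3 — Series Q: Q = ω₀L/R = 3863·0.005/1400 = 0.0138.
Step 4 — Bandwidth: Δω = ω₀/Q = 2.8e+05 rad/s; BW = Δω/(2π) = 4.456e+04 Hz.

(a) f₀ = 614.9 Hz  (b) Q = 0.0138  (c) BW = 4.456e+04 Hz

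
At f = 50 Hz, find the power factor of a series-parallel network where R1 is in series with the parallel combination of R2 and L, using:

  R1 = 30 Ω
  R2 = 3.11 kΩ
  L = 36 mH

Step 1 — Angular frequency: ω = 2π·f = 2π·50 = 314.2 rad/s.
Step 2 — Component impedances:
  R1: Z = R = 30 Ω
  R2: Z = R = 3110 Ω
  L: Z = jωL = j·314.2·0.036 = 0 + j11.31 Ω
Step 3 — Parallel branch: R2 || L = 1/(1/R2 + 1/L) = 0.04113 + j11.31 Ω.
Step 4 — Series with R1: Z_total = R1 + (R2 || L) = 30.04 + j11.31 Ω = 32.1∠20.6° Ω.
Step 5 — Power factor: PF = cos(φ) = Re(Z)/|Z| = 30.041/32.099 = 0.9359.
Step 6 — Type: Im(Z) = 11.31 ⇒ lagging (phase φ = 20.6°).

PF = 0.9359 (lagging, φ = 20.6°)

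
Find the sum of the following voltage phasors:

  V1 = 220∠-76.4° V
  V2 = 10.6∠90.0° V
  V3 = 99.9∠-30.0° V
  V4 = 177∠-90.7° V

Step 1 — Convert each phasor to rectangular form:
  V1 = 220·(cos(-76.4°) + j·sin(-76.4°)) = 51.73 - j213.8 V
  V2 = 10.6·(cos(90.0°) + j·sin(90.0°)) = 0 + j10.6 V
  V3 = 99.9·(cos(-30.0°) + j·sin(-30.0°)) = 86.52 - j49.95 V
  V4 = 177·(cos(-90.7°) + j·sin(-90.7°)) = -2.162 - j177 V
Step 2 — Sum components: V_total = 136.1 - j430.2 V.
Step 3 — Convert to polar: |V_total| = 451.2 V, ∠V_total = -72.4°.

V_total = 451.2∠-72.4° V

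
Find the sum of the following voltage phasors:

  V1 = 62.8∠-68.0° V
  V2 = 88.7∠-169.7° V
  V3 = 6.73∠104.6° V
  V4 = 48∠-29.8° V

Step 1 — Convert each phasor to rectangular form:
  V1 = 62.8·(cos(-68.0°) + j·sin(-68.0°)) = 23.53 - j58.23 V
  V2 = 88.7·(cos(-169.7°) + j·sin(-169.7°)) = -87.27 - j15.86 V
  V3 = 6.73·(cos(104.6°) + j·sin(104.6°)) = -1.696 + j6.513 V
  V4 = 48·(cos(-29.8°) + j·sin(-29.8°)) = 41.65 - j23.85 V
Step 2 — Sum components: V_total = -23.79 - j91.43 V.
Step 3 — Convert to polar: |V_total| = 94.47 V, ∠V_total = -104.6°.

V_total = 94.47∠-104.6° V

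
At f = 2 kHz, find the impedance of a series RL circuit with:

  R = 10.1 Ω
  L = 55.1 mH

Step 1 — Angular frequency: ω = 2π·f = 2π·2000 = 1.257e+04 rad/s.
Step 2 — Component impedances:
  R: Z = R = 10.1 Ω
  L: Z = jωL = j·1.257e+04·0.0551 = 0 + j692.4 Ω
Step 3 — Series combination: Z_total = R + L = 10.1 + j692.4 Ω = 692.5∠89.2° Ω.

Z = 10.1 + j692.4 Ω = 692.5∠89.2° Ω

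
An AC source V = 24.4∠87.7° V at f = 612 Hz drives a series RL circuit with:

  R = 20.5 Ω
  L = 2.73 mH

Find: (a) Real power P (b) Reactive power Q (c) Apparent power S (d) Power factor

Step 1 — Angular frequency: ω = 2π·f = 2π·612 = 3845 rad/s.
Step 2 — Component impedances:
  R: Z = R = 20.5 Ω
  L: Z = jωL = j·3845·0.00273 = 0 + j10.5 Ω
Step 3 — Series combination: Z_total = R + L = 20.5 + j10.5 Ω = 23.03∠27.1° Ω.
Step 4 — Source phasor: V = 24.4∠87.7° V = 0.9792 + j24.38 V.
Step 5 — Current: I = V / Z = 0.5203 + j0.9228 A = 1.059∠60.6° A.
Step 6 — Complex power: S = V·I* = 23.01 + j11.78 VA.
Step 7 — Real power: P = Re(S) = 23.01 W.
Step 8 — Reactive power: Q = Im(S) = 11.78 VAR.
Step 9 — Apparent power: |S| = 25.85 VA.
Step 10 — Power factor: PF = P/|S| = 0.8901 (lagging).

(a) P = 23.01 W  (b) Q = 11.78 VAR  (c) S = 25.85 VA  (d) PF = 0.8901 (lagging)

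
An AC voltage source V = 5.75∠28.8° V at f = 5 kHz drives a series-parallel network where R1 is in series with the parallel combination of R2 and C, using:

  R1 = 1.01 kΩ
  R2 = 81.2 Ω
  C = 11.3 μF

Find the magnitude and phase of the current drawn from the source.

Step 1 — Angular frequency: ω = 2π·f = 2π·5000 = 3.142e+04 rad/s.
Step 2 — Component impedances:
  R1: Z = R = 1010 Ω
  R2: Z = R = 81.2 Ω
  C: Z = 1/(jωC) = -j/(ω·C) = 0 - j2.817 Ω
Step 3 — Parallel branch: R2 || C = 1/(1/R2 + 1/C) = 0.0976 - j2.814 Ω.
Step 4 — Series with R1: Z_total = R1 + (R2 || C) = 1010 - j2.814 Ω = 1010∠-0.2° Ω.
Step 5 — Source phasor: V = 5.75∠28.8° V = 5.039 + j2.77 V.
Step 6 — Ohm's law: I = V / Z_total = (5.039 + j2.77) / (1010 - j2.814) = 0.004981 + j0.002756 A.
Step 7 — Convert to polar: |I| = 0.005692 A, ∠I = 29.0°.

I = 0.005692∠29.0° A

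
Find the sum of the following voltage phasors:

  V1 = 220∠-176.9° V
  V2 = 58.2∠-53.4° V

Step 1 — Convert each phasor to rectangular form:
  V1 = 220·(cos(-176.9°) + j·sin(-176.9°)) = -219.7 - j11.9 V
  V2 = 58.2·(cos(-53.4°) + j·sin(-53.4°)) = 34.7 - j46.72 V
Step 2 — Sum components: V_total = -185 - j58.62 V.
Step 3 — Convert to polar: |V_total| = 194 V, ∠V_total = -162.4°.

V_total = 194∠-162.4° V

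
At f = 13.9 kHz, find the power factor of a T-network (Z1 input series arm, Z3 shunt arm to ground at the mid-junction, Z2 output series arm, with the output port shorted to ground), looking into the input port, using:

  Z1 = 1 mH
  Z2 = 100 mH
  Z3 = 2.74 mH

Step 1 — Angular frequency: ω = 2π·f = 2π·1.39e+04 = 8.734e+04 rad/s.
Step 2 — Component impedances:
  Z1: Z = jωL = j·8.734e+04·0.001 = 0 + j87.34 Ω
  Z2: Z = jωL = j·8.734e+04·0.1 = 0 + j8734 Ω
  Z3: Z = jωL = j·8.734e+04·0.00274 = 0 + j239.3 Ω
Step 3 — With the output port shorted to ground, the output series arm Z2 runs from the junction to ground; the shunt arm Z3 also runs from the junction to ground. They appear in parallel: Z3 || Z2 = 0 + j232.9 Ω.
Step 4 — Series with input arm Z1: Z_in = Z1 + (Z3 || Z2) = 0 + j320.3 Ω = 320.3∠90.0° Ω.
Step 5 — Power factor: PF = cos(φ) = Re(Z)/|Z| = 0/320.3 = 0.
Step 6 — Type: Im(Z) = 320.3 ⇒ lagging (phase φ = 90.0°).

PF = 0 (lagging, φ = 90.0°)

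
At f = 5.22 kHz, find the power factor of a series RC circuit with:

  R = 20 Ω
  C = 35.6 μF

Step 1 — Angular frequency: ω = 2π·f = 2π·5220 = 3.28e+04 rad/s.
Step 2 — Component impedances:
  R: Z = R = 20 Ω
  C: Z = 1/(jωC) = -j/(ω·C) = 0 - j0.8564 Ω
Step 3 — Series combination: Z_total = R + C = 20 - j0.8564 Ω = 20.02∠-2.5° Ω.
Step 4 — Power factor: PF = cos(φ) = Re(Z)/|Z| = 20/20.018 = 0.9991.
Step 5 — Type: Im(Z) = -0.8564 ⇒ leading (phase φ = -2.5°).

PF = 0.9991 (leading, φ = -2.5°)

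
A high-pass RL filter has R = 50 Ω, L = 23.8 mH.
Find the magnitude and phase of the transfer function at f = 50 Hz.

Step 1 — Angular frequency: ω = 2π·50 = 314.2 rad/s.
Step 2 — Transfer function: H(jω) = jωL/(R + jωL).
Step 3 — Numerator jωL = j·7.477; denominator R + jωL = 50 + j7.477.
Step 4 — H = 0.02187 + j0.1463.
Step 5 — Magnitude: |H| = 0.1479 (-16.6 dB); phase: φ = 81.5°.

|H| = 0.1479 (-16.6 dB), φ = 81.5°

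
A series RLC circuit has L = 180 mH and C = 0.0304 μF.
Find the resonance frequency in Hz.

Step 1 — Resonance condition Im(Z)=0 gives ω₀ = 1/√(LC).
Step 2 — ω₀ = 1/√(0.18·3.04e-08) = 1.352e+04 rad/s.
Step 3 — f₀ = ω₀/(2π) = 2152 Hz.

f₀ = 2152 Hz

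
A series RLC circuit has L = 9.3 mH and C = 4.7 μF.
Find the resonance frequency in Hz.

Step 1 — Resonance condition Im(Z)=0 gives ω₀ = 1/√(LC).
Step 2 — ω₀ = 1/√(0.0093·4.7e-06) = 4783 rad/s.
Step 3 — f₀ = ω₀/(2π) = 761.3 Hz.

f₀ = 761.3 Hz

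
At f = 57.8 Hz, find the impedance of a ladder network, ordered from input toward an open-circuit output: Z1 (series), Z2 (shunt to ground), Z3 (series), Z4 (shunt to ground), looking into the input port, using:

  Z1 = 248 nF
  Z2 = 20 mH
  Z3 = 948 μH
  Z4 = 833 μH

Step 1 — Angular frequency: ω = 2π·f = 2π·57.8 = 363.2 rad/s.
Step 2 — Component impedances:
  Z1: Z = 1/(jωC) = -j/(ω·C) = 0 - j1.11e+04 Ω
  Z2: Z = jωL = j·363.2·0.02 = 0 + j7.263 Ω
  Z3: Z = jωL = j·363.2·0.000948 = 0 + j0.3443 Ω
  Z4: Z = jωL = j·363.2·0.000833 = 0 + j0.3025 Ω
Step 3 — Ladder network (open output): work backward from the far end, alternating series and parallel combinations. Z_in = 0 - j1.11e+04 Ω = 1.11e+04∠-90.0° Ω.

Z = 0 - j1.11e+04 Ω = 1.11e+04∠-90.0° Ω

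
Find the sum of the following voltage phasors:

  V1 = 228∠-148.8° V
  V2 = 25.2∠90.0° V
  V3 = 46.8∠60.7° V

Step 1 — Convert each phasor to rectangular form:
  V1 = 228·(cos(-148.8°) + j·sin(-148.8°)) = -195 - j118.1 V
  V2 = 25.2·(cos(90.0°) + j·sin(90.0°)) = 0 + j25.2 V
  V3 = 46.8·(cos(60.7°) + j·sin(60.7°)) = 22.9 + j40.81 V
Step 2 — Sum components: V_total = -172.1 - j52.1 V.
Step 3 — Convert to polar: |V_total| = 179.8 V, ∠V_total = -163.2°.

V_total = 179.8∠-163.2° V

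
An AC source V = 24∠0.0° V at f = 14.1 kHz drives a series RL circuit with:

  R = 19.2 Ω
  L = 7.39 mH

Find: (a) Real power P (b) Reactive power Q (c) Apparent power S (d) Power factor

Step 1 — Angular frequency: ω = 2π·f = 2π·1.41e+04 = 8.859e+04 rad/s.
Step 2 — Component impedances:
  R: Z = R = 19.2 Ω
  L: Z = jωL = j·8.859e+04·0.00739 = 0 + j654.7 Ω
Step 3 — Series combination: Z_total = R + L = 19.2 + j654.7 Ω = 655∠88.3° Ω.
Step 4 — Source phasor: V = 24∠0.0° V = 24 V.
Step 5 — Current: I = V / Z = 0.001074 - j0.03663 A = 0.03664∠-88.3° A.
Step 6 — Complex power: S = V·I* = 0.02578 + j0.879 VA.
Step 7 — Real power: P = Re(S) = 0.02578 W.
Step 8 — Reactive power: Q = Im(S) = 0.879 VAR.
Step 9 — Apparent power: |S| = 0.8794 VA.
Step 10 — Power factor: PF = P/|S| = 0.02931 (lagging).

(a) P = 0.02578 W  (b) Q = 0.879 VAR  (c) S = 0.8794 VA  (d) PF = 0.02931 (lagging)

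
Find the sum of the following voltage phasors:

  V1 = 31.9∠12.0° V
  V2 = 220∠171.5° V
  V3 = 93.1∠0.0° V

Step 1 — Convert each phasor to rectangular form:
  V1 = 31.9·(cos(12.0°) + j·sin(12.0°)) = 31.2 + j6.632 V
  V2 = 220·(cos(171.5°) + j·sin(171.5°)) = -217.6 + j32.52 V
  V3 = 93.1·(cos(0.0°) + j·sin(0.0°)) = 93.1 V
Step 2 — Sum components: V_total = -93.28 + j39.15 V.
Step 3 — Convert to polar: |V_total| = 101.2 V, ∠V_total = 157.2°.

V_total = 101.2∠157.2° V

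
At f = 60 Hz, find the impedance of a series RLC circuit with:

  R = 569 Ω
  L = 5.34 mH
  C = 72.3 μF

Step 1 — Angular frequency: ω = 2π·f = 2π·60 = 377 rad/s.
Step 2 — Component impedances:
  R: Z = R = 569 Ω
  L: Z = jωL = j·377·0.00534 = 0 + j2.013 Ω
  C: Z = 1/(jωC) = -j/(ω·C) = 0 - j36.69 Ω
Step 3 — Series combination: Z_total = R + L + C = 569 - j34.68 Ω = 570.1∠-3.5° Ω.

Z = 569 - j34.68 Ω = 570.1∠-3.5° Ω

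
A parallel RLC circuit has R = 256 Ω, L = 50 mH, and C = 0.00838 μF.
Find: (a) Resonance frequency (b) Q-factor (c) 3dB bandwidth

Step 1 — Resonance: ω₀ = 1/√(LC) = 1/√(0.05·8.38e-09) = 4.885e+04 rad/s.
Step 2 — f₀ = ω₀/(2π) = 7775 Hz.
Step 3 — Parallel Q: Q = R/(ω₀L) = 256/(4.885e+04·0.05) = 0.1048.
Step 4 — Bandwidth: Δω = ω₀/Q = 4.661e+05 rad/s; BW = Δω/(2π) = 7.419e+04 Hz.

(a) f₀ = 7775 Hz  (b) Q = 0.1048  (c) BW = 7.419e+04 Hz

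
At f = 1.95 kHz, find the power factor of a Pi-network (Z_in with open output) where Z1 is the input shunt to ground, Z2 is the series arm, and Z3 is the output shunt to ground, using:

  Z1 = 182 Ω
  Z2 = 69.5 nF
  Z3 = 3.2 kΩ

Step 1 — Angular frequency: ω = 2π·f = 2π·1950 = 1.225e+04 rad/s.
Step 2 — Component impedances:
  Z1: Z = R = 182 Ω
  Z2: Z = 1/(jωC) = -j/(ω·C) = 0 - j1174 Ω
  Z3: Z = R = 3200 Ω
Step 3 — With open output, the series arm Z2 and the output shunt Z3 appear in series to ground: Z2 + Z3 = 3200 - j1174 Ω.
Step 4 — Parallel with input shunt Z1: Z_in = Z1 || (Z2 + Z3) = 173.3 - j3.035 Ω = 173.3∠-1.0° Ω.
Step 5 — Power factor: PF = cos(φ) = Re(Z)/|Z| = 173.26/173.29 = 0.9998.
Step 6 — Type: Im(Z) = -3.035 ⇒ leading (phase φ = -1.0°).

PF = 0.9998 (leading, φ = -1.0°)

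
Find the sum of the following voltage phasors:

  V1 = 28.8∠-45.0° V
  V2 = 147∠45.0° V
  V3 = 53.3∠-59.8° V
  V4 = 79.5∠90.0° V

Step 1 — Convert each phasor to rectangular form:
  V1 = 28.8·(cos(-45.0°) + j·sin(-45.0°)) = 20.36 - j20.36 V
  V2 = 147·(cos(45.0°) + j·sin(45.0°)) = 103.9 + j103.9 V
  V3 = 53.3·(cos(-59.8°) + j·sin(-59.8°)) = 26.81 - j46.07 V
  V4 = 79.5·(cos(90.0°) + j·sin(90.0°)) = 0 + j79.5 V
Step 2 — Sum components: V_total = 151.1 + j117 V.
Step 3 — Convert to polar: |V_total| = 191.1 V, ∠V_total = 37.8°.

V_total = 191.1∠37.8° V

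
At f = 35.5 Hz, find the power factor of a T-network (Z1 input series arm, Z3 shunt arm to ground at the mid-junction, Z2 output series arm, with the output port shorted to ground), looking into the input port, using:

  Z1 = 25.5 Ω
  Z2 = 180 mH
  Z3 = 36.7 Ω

Step 1 — Angular frequency: ω = 2π·f = 2π·35.5 = 223.1 rad/s.
Step 2 — Component impedances:
  Z1: Z = R = 25.5 Ω
  Z2: Z = jωL = j·223.1·0.18 = 0 + j40.15 Ω
  Z3: Z = R = 36.7 Ω
Step 3 — With the output port shorted to ground, the output series arm Z2 runs from the junction to ground; the shunt arm Z3 also runs from the junction to ground. They appear in parallel: Z3 || Z2 = 19.99 + j18.28 Ω.
Step 4 — Series with input arm Z1: Z_in = Z1 + (Z3 || Z2) = 45.49 + j18.28 Ω = 49.03∠21.9° Ω.
Step 5 — Power factor: PF = cos(φ) = Re(Z)/|Z| = 45.494/49.028 = 0.9279.
Step 6 — Type: Im(Z) = 18.28 ⇒ lagging (phase φ = 21.9°).

PF = 0.9279 (lagging, φ = 21.9°)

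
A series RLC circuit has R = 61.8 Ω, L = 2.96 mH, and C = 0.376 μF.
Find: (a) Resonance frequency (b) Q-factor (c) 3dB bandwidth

Step 1 — Resonance condition Im(Z)=0 gives ω₀ = 1/√(LC).
Step 2 — ω₀ = 1/√(0.00296·3.76e-07) = 2.998e+04 rad/s.
Step 3 — f₀ = ω₀/(2π) = 4771 Hz.
Step 4 — Series Q: Q = ω₀L/R = 2.998e+04·0.00296/61.8 = 1.436.
Step 5 — 3dB bandwidth: Δω = ω₀/Q = 2.088e+04 rad/s; BW = Δω/(2π) = 3323 Hz.

(a) f₀ = 4771 Hz  (b) Q = 1.436  (c) BW = 3323 Hz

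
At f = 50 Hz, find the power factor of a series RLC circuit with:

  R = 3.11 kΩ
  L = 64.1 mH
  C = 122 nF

Step 1 — Angular frequency: ω = 2π·f = 2π·50 = 314.2 rad/s.
Step 2 — Component impedances:
  R: Z = R = 3110 Ω
  L: Z = jωL = j·314.2·0.0641 = 0 + j20.14 Ω
  C: Z = 1/(jωC) = -j/(ω·C) = 0 - j2.609e+04 Ω
Step 3 — Series combination: Z_total = R + L + C = 3110 - j2.607e+04 Ω = 2.626e+04∠-83.2° Ω.
Step 4 — Power factor: PF = cos(φ) = Re(Z)/|Z| = 3110/26255.7 = 0.1185.
Step 5 — Type: Im(Z) = -2.607e+04 ⇒ leading (phase φ = -83.2°).

PF = 0.1185 (leading, φ = -83.2°)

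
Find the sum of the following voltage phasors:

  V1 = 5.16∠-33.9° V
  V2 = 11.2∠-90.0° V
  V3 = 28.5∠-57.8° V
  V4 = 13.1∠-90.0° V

Step 1 — Convert each phasor to rectangular form:
  V1 = 5.16·(cos(-33.9°) + j·sin(-33.9°)) = 4.283 - j2.878 V
  V2 = 11.2·(cos(-90.0°) + j·sin(-90.0°)) = 0 - j11.2 V
  V3 = 28.5·(cos(-57.8°) + j·sin(-57.8°)) = 15.19 - j24.12 V
  V4 = 13.1·(cos(-90.0°) + j·sin(-90.0°)) = 0 - j13.1 V
Step 2 — Sum components: V_total = 19.47 - j51.29 V.
Step 3 — Convert to polar: |V_total| = 54.87 V, ∠V_total = -69.2°.

V_total = 54.87∠-69.2° V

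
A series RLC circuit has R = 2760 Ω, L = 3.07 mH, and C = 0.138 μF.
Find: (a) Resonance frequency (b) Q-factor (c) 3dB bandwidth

Step 1 — Resonance: ω₀ = 1/√(LC) = 1/√(0.00307·1.38e-07) = 4.858e+04 rad/s.
Step 2 — f₀ = ω₀/(2π) = 7732 Hz.
Step 3 — Series Q: Q = ω₀L/R = 4.858e+04·0.00307/2760 = 0.05404.
Step 4 — Bandwidth: Δω = ω₀/Q = 8.99e+05 rad/s; BW = Δω/(2π) = 1.431e+05 Hz.

(a) f₀ = 7732 Hz  (b) Q = 0.05404  (c) BW = 1.431e+05 Hz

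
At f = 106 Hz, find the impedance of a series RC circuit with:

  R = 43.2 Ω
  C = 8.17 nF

Step 1 — Angular frequency: ω = 2π·f = 2π·106 = 666 rad/s.
Step 2 — Component impedances:
  R: Z = R = 43.2 Ω
  C: Z = 1/(jωC) = -j/(ω·C) = 0 - j1.838e+05 Ω
Step 3 — Series combination: Z_total = R + C = 43.2 - j1.838e+05 Ω = 1.838e+05∠-90.0° Ω.

Z = 43.2 - j1.838e+05 Ω = 1.838e+05∠-90.0° Ω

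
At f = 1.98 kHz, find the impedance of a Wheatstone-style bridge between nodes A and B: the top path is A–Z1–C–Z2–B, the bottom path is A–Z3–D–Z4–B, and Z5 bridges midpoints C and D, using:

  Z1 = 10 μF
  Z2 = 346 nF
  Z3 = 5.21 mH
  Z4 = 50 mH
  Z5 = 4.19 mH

Step 1 — Angular frequency: ω = 2π·f = 2π·1980 = 1.244e+04 rad/s.
Step 2 — Component impedances:
  Z1: Z = 1/(jωC) = -j/(ω·C) = 0 - j8.038 Ω
  Z2: Z = 1/(jωC) = -j/(ω·C) = 0 - j232.3 Ω
  Z3: Z = jωL = j·1.244e+04·0.00521 = 0 + j64.82 Ω
  Z4: Z = jωL = j·1.244e+04·0.05 = 0 + j622 Ω
  Z5: Z = jωL = j·1.244e+04·0.00419 = 0 + j52.13 Ω
Step 3 — Bridge requires nodal analysis (the Z5 bridge couples midpoints C and D, so the two paths cannot be reduced to a simple series/parallel combination). Setting node B to ground and injecting 1 A at node A, the 3-node admittance system at A, C, D solves to V_A = Z_AB = 0 - j374.7 Ω = 374.7∠-90.0° Ω.

Z = 0 - j374.7 Ω = 374.7∠-90.0° Ω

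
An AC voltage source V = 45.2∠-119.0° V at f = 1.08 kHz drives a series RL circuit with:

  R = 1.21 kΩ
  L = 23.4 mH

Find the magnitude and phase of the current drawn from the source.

Step 1 — Angular frequency: ω = 2π·f = 2π·1080 = 6786 rad/s.
Step 2 — Component impedances:
  R: Z = R = 1210 Ω
  L: Z = jωL = j·6786·0.0234 = 0 + j158.8 Ω
Step 3 — Series combination: Z_total = R + L = 1210 + j158.8 Ω = 1220∠7.5° Ω.
Step 4 — Source phasor: V = 45.2∠-119.0° V = -21.91 - j39.53 V.
Step 5 — Ohm's law: I = V / Z_total = (-21.91 - j39.53) / (1210 + j158.8) = -0.02202 - j0.02978 A.
Step 6 — Convert to polar: |I| = 0.03704 A, ∠I = -126.5°.

I = 0.03704∠-126.5° A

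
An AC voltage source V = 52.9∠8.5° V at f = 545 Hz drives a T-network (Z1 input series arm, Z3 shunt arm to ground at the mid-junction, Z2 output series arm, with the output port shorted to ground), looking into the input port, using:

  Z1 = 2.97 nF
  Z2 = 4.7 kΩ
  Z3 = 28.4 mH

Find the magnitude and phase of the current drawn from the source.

Step 1 — Angular frequency: ω = 2π·f = 2π·545 = 3424 rad/s.
Step 2 — Component impedances:
  Z1: Z = 1/(jωC) = -j/(ω·C) = 0 - j9.833e+04 Ω
  Z2: Z = R = 4700 Ω
  Z3: Z = jωL = j·3424·0.0284 = 0 + j97.25 Ω
Step 3 — With the output port shorted to ground, the output series arm Z2 runs from the junction to ground; the shunt arm Z3 also runs from the junction to ground. They appear in parallel: Z3 || Z2 = 2.011 + j97.21 Ω.
Step 4 — Series with input arm Z1: Z_in = Z1 + (Z3 || Z2) = 2.011 - j9.823e+04 Ω = 9.823e+04∠-90.0° Ω.
Step 5 — Source phasor: V = 52.9∠8.5° V = 52.32 + j7.819 V.
Step 6 — Ohm's law: I = V / Z_total = (52.32 + j7.819) / (2.011 - j9.823e+04) = -7.959e-05 + j0.0005326 A.
Step 7 — Convert to polar: |I| = 0.0005385 A, ∠I = 98.5°.

I = 0.0005385∠98.5° A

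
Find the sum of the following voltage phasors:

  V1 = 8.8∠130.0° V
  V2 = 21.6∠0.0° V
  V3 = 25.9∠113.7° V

Step 1 — Convert each phasor to rectangular form:
  V1 = 8.8·(cos(130.0°) + j·sin(130.0°)) = -5.657 + j6.741 V
  V2 = 21.6·(cos(0.0°) + j·sin(0.0°)) = 21.6 V
  V3 = 25.9·(cos(113.7°) + j·sin(113.7°)) = -10.41 + j23.72 V
Step 2 — Sum components: V_total = 5.533 + j30.46 V.
Step 3 — Convert to polar: |V_total| = 30.96 V, ∠V_total = 79.7°.

V_total = 30.96∠79.7° V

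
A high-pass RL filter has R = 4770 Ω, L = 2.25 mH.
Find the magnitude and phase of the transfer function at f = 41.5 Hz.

Step 1 — Angular frequency: ω = 2π·41.5 = 260.8 rad/s.
Step 2 — Transfer function: H(jω) = jωL/(R + jωL).
Step 3 — Numerator jωL = j·0.5867; denominator R + jωL = 4770 + j0.5867.
Step 4 — H = 1.513e-08 + j0.000123.
Step 5 — Magnitude: |H| = 0.000123 (-78.2 dB); phase: φ = 90.0°.

|H| = 0.000123 (-78.2 dB), φ = 90.0°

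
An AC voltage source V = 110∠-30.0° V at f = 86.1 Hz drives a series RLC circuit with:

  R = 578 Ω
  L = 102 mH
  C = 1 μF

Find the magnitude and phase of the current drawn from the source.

Step 1 — Angular frequency: ω = 2π·f = 2π·86.1 = 541 rad/s.
Step 2 — Component impedances:
  R: Z = R = 578 Ω
  L: Z = jωL = j·541·0.102 = 0 + j55.18 Ω
  C: Z = 1/(jωC) = -j/(ω·C) = 0 - j1848 Ω
Step 3 — Series combination: Z_total = R + L + C = 578 - j1793 Ω = 1884∠-72.1° Ω.
Step 4 — Source phasor: V = 110∠-30.0° V = 95.26 - j55 V.
Step 5 — Ohm's law: I = V / Z_total = (95.26 - j55) / (578 - j1793) = 0.04329 + j0.03917 A.
Step 6 — Convert to polar: |I| = 0.05838 A, ∠I = 42.1°.

I = 0.05838∠42.1° A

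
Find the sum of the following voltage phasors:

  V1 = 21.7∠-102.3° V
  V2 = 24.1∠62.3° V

Step 1 — Convert each phasor to rectangular form:
  V1 = 21.7·(cos(-102.3°) + j·sin(-102.3°)) = -4.623 - j21.2 V
  V2 = 24.1·(cos(62.3°) + j·sin(62.3°)) = 11.2 + j21.34 V
Step 2 — Sum components: V_total = 6.58 + j0.1361 V.
Step 3 — Convert to polar: |V_total| = 6.581 V, ∠V_total = 1.2°.

V_total = 6.581∠1.2° V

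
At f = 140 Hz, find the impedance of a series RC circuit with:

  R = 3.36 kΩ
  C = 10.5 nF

Step 1 — Angular frequency: ω = 2π·f = 2π·140 = 879.6 rad/s.
Step 2 — Component impedances:
  R: Z = R = 3360 Ω
  C: Z = 1/(jωC) = -j/(ω·C) = 0 - j1.083e+05 Ω
Step 3 — Series combination: Z_total = R + C = 3360 - j1.083e+05 Ω = 1.083e+05∠-88.2° Ω.

Z = 3360 - j1.083e+05 Ω = 1.083e+05∠-88.2° Ω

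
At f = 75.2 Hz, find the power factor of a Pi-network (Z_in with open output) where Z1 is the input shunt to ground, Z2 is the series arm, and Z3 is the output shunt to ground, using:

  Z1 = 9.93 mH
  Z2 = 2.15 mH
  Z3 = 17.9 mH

Step 1 — Angular frequency: ω = 2π·f = 2π·75.2 = 472.5 rad/s.
Step 2 — Component impedances:
  Z1: Z = jωL = j·472.5·0.00993 = 0 + j4.692 Ω
  Z2: Z = jωL = j·472.5·0.00215 = 0 + j1.016 Ω
  Z3: Z = jωL = j·472.5·0.0179 = 0 + j8.458 Ω
Step 3 — With open output, the series arm Z2 and the output shunt Z3 appear in series to ground: Z2 + Z3 = 0 + j9.474 Ω.
Step 4 — Parallel with input shunt Z1: Z_in = Z1 || (Z2 + Z3) = 0 + j3.138 Ω = 3.138∠90.0° Ω.
Step 5 — Power factor: PF = cos(φ) = Re(Z)/|Z| = -0/3.138 = -0.
Step 6 — Type: Im(Z) = 3.138 ⇒ lagging (phase φ = 90.0°).

PF = -0 (lagging, φ = 90.0°)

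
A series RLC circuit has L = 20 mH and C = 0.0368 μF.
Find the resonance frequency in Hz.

Step 1 — Resonance condition Im(Z)=0 gives ω₀ = 1/√(LC).
Step 2 — ω₀ = 1/√(0.02·3.68e-08) = 3.686e+04 rad/s.
Step 3 — f₀ = ω₀/(2π) = 5867 Hz.

f₀ = 5867 Hz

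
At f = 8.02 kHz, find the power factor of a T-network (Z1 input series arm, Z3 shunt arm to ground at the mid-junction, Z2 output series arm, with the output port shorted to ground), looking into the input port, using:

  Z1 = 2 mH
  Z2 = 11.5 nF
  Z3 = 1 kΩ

Step 1 — Angular frequency: ω = 2π·f = 2π·8020 = 5.039e+04 rad/s.
Step 2 — Component impedances:
  Z1: Z = jωL = j·5.039e+04·0.002 = 0 + j100.8 Ω
  Z2: Z = 1/(jωC) = -j/(ω·C) = 0 - j1726 Ω
  Z3: Z = R = 1000 Ω
Step 3 — With the output port shorted to ground, the output series arm Z2 runs from the junction to ground; the shunt arm Z3 also runs from the junction to ground. They appear in parallel: Z3 || Z2 = 748.6 - j433.8 Ω.
Step 4 — Series with input arm Z1: Z_in = Z1 + (Z3 || Z2) = 748.6 - j333 Ω = 819.3∠-24.0° Ω.
Step 5 — Power factor: PF = cos(φ) = Re(Z)/|Z| = 748.6/819.3 = 0.9137.
Step 6 — Type: Im(Z) = -333 ⇒ leading (phase φ = -24.0°).

PF = 0.9137 (leading, φ = -24.0°)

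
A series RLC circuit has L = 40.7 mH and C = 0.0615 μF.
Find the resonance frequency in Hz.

Step 1 — Resonance condition Im(Z)=0 gives ω₀ = 1/√(LC).
Step 2 — ω₀ = 1/√(0.0407·6.15e-08) = 1.999e+04 rad/s.
Step 3 — f₀ = ω₀/(2π) = 3181 Hz.

f₀ = 3181 Hz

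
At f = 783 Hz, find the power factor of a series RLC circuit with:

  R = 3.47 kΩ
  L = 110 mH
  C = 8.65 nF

Step 1 — Angular frequency: ω = 2π·f = 2π·783 = 4920 rad/s.
Step 2 — Component impedances:
  R: Z = R = 3470 Ω
  L: Z = jωL = j·4920·0.11 = 0 + j541.2 Ω
  C: Z = 1/(jωC) = -j/(ω·C) = 0 - j2.35e+04 Ω
Step 3 — Series combination: Z_total = R + L + C = 3470 - j2.296e+04 Ω = 2.322e+04∠-81.4° Ω.
Step 4 — Power factor: PF = cos(φ) = Re(Z)/|Z| = 3470/23218 = 0.1495.
Step 5 — Type: Im(Z) = -2.296e+04 ⇒ leading (phase φ = -81.4°).

PF = 0.1495 (leading, φ = -81.4°)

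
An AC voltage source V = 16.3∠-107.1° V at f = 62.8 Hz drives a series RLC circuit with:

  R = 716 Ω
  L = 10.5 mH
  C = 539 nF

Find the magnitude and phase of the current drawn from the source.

Step 1 — Angular frequency: ω = 2π·f = 2π·62.8 = 394.6 rad/s.
Step 2 — Component impedances:
  R: Z = R = 716 Ω
  L: Z = jωL = j·394.6·0.0105 = 0 + j4.143 Ω
  C: Z = 1/(jωC) = -j/(ω·C) = 0 - j4702 Ω
Step 3 — Series combination: Z_total = R + L + C = 716 - j4698 Ω = 4752∠-81.3° Ω.
Step 4 — Source phasor: V = 16.3∠-107.1° V = -4.793 - j15.58 V.
Step 5 — Ohm's law: I = V / Z_total = (-4.793 - j15.58) / (716 - j4698) = 0.003089 - j0.001491 A.
Step 6 — Convert to polar: |I| = 0.00343 A, ∠I = -25.8°.

I = 0.00343∠-25.8° A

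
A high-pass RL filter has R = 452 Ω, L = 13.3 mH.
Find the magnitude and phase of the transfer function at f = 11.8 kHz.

Step 1 — Angular frequency: ω = 2π·1.18e+04 = 7.414e+04 rad/s.
Step 2 — Transfer function: H(jω) = jωL/(R + jωL).
Step 3 — Numerator jωL = j·986.1; denominator R + jωL = 452 + j986.1.
Step 4 — H = 0.8264 + j0.3788.
Step 5 — Magnitude: |H| = 0.909 (-0.8 dB); phase: φ = 24.6°.

|H| = 0.909 (-0.8 dB), φ = 24.6°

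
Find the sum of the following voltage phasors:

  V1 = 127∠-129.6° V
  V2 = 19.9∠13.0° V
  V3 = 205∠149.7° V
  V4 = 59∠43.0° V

Step 1 — Convert each phasor to rectangular form:
  V1 = 127·(cos(-129.6°) + j·sin(-129.6°)) = -80.95 - j97.86 V
  V2 = 19.9·(cos(13.0°) + j·sin(13.0°)) = 19.39 + j4.477 V
  V3 = 205·(cos(149.7°) + j·sin(149.7°)) = -177 + j103.4 V
  V4 = 59·(cos(43.0°) + j·sin(43.0°)) = 43.15 + j40.24 V
Step 2 — Sum components: V_total = -195.4 + j50.29 V.
Step 3 — Convert to polar: |V_total| = 201.8 V, ∠V_total = 165.6°.

V_total = 201.8∠165.6° V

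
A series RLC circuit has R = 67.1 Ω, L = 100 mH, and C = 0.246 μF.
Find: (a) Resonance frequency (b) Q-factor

Step 1 — Resonance condition Im(Z)=0 gives ω₀ = 1/√(LC).
Step 2 — ω₀ = 1/√(0.1·2.46e-07) = 6376 rad/s.
Step 3 — f₀ = ω₀/(2π) = 1015 Hz.
Step 4 — Series Q: Q = ω₀L/R = 6376·0.1/67.1 = 9.502.

(a) f₀ = 1015 Hz  (b) Q = 9.502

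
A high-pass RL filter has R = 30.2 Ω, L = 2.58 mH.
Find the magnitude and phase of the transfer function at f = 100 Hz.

Step 1 — Angular frequency: ω = 2π·100 = 628.3 rad/s.
Step 2 — Transfer function: H(jω) = jωL/(R + jωL).
Step 3 — Numerator jωL = j·1.621; denominator R + jωL = 30.2 + j1.621.
Step 4 — H = 0.002873 + j0.05352.
Step 5 — Magnitude: |H| = 0.0536 (-25.4 dB); phase: φ = 86.9°.

|H| = 0.0536 (-25.4 dB), φ = 86.9°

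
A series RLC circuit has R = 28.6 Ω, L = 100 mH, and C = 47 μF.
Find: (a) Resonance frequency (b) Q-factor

Step 1 — Resonance condition Im(Z)=0 gives ω₀ = 1/√(LC).
Step 2 — ω₀ = 1/√(0.1·4.7e-05) = 461.3 rad/s.
Step 3 — f₀ = ω₀/(2π) = 73.41 Hz.
Step 4 — Series Q: Q = ω₀L/R = 461.3·0.1/28.6 = 1.613.

(a) f₀ = 73.41 Hz  (b) Q = 1.613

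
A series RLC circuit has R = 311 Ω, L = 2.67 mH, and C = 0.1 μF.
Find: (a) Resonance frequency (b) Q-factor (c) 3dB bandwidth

Step 1 — Resonance condition Im(Z)=0 gives ω₀ = 1/√(LC).
Step 2 — ω₀ = 1/√(0.00267·1e-07) = 6.12e+04 rad/s.
Step 3 — f₀ = ω₀/(2π) = 9740 Hz.
Step 4 — Series Q: Q = ω₀L/R = 6.12e+04·0.00267/311 = 0.5254.
Step 5 — 3dB bandwidth: Δω = ω₀/Q = 1.165e+05 rad/s; BW = Δω/(2π) = 1.854e+04 Hz.

(a) f₀ = 9740 Hz  (b) Q = 0.5254  (c) BW = 1.854e+04 Hz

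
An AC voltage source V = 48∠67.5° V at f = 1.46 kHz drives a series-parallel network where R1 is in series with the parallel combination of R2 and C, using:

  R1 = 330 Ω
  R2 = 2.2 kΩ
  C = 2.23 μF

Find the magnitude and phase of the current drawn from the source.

Step 1 — Angular frequency: ω = 2π·f = 2π·1460 = 9173 rad/s.
Step 2 — Component impedances:
  R1: Z = R = 330 Ω
  R2: Z = R = 2200 Ω
  C: Z = 1/(jωC) = -j/(ω·C) = 0 - j48.88 Ω
Step 3 — Parallel branch: R2 || C = 1/(1/R2 + 1/C) = 1.086 - j48.86 Ω.
Step 4 — Series with R1: Z_total = R1 + (R2 || C) = 331.1 - j48.86 Ω = 334.7∠-8.4° Ω.
Step 5 — Source phasor: V = 48∠67.5° V = 18.37 + j44.35 V.
Step 6 — Ohm's law: I = V / Z_total = (18.37 + j44.35) / (331.1 - j48.86) = 0.03495 + j0.1391 A.
Step 7 — Convert to polar: |I| = 0.1434 A, ∠I = 75.9°.

I = 0.1434∠75.9° A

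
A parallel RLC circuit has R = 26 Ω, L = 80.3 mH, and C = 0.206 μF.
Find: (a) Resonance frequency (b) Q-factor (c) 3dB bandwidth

Step 1 — Resonance: ω₀ = 1/√(LC) = 1/√(0.0803·2.06e-07) = 7775 rad/s.
Step 2 — f₀ = ω₀/(2π) = 1237 Hz.
Step 3 — Parallel Q: Q = R/(ω₀L) = 26/(7775·0.0803) = 0.04164.
Step 4 — Bandwidth: Δω = ω₀/Q = 1.867e+05 rad/s; BW = Δω/(2π) = 2.972e+04 Hz.

(a) f₀ = 1237 Hz  (b) Q = 0.04164  (c) BW = 2.972e+04 Hz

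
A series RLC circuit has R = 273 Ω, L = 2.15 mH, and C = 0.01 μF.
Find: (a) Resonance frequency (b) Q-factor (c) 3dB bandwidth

Step 1 — Resonance: ω₀ = 1/√(LC) = 1/√(0.00215·1e-08) = 2.157e+05 rad/s.
Step 2 — f₀ = ω₀/(2π) = 3.432e+04 Hz.
Step 3 — Series Q: Q = ω₀L/R = 2.157e+05·0.00215/273 = 1.698.
Step 4 — Bandwidth: Δω = ω₀/Q = 1.27e+05 rad/s; BW = Δω/(2π) = 2.021e+04 Hz.

(a) f₀ = 3.432e+04 Hz  (b) Q = 1.698  (c) BW = 2.021e+04 Hz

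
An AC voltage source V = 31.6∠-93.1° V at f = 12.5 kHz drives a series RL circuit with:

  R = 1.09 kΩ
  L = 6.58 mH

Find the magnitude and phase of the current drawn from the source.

Step 1 — Angular frequency: ω = 2π·f = 2π·1.25e+04 = 7.854e+04 rad/s.
Step 2 — Component impedances:
  R: Z = R = 1090 Ω
  L: Z = jωL = j·7.854e+04·0.00658 = 0 + j516.8 Ω
Step 3 — Series combination: Z_total = R + L = 1090 + j516.8 Ω = 1206∠25.4° Ω.
Step 4 — Source phasor: V = 31.6∠-93.1° V = -1.709 - j31.55 V.
Step 5 — Ohm's law: I = V / Z_total = (-1.709 - j31.55) / (1090 + j516.8) = -0.01249 - j0.02303 A.
Step 6 — Convert to polar: |I| = 0.0262 A, ∠I = -118.5°.

I = 0.0262∠-118.5° A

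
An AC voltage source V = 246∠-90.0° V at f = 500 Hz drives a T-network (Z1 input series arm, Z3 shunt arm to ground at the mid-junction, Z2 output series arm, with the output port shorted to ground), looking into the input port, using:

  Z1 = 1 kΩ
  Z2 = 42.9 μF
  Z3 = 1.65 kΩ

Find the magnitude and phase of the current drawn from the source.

Step 1 — Angular frequency: ω = 2π·f = 2π·500 = 3142 rad/s.
Step 2 — Component impedances:
  Z1: Z = R = 1000 Ω
  Z2: Z = 1/(jωC) = -j/(ω·C) = 0 - j7.42 Ω
  Z3: Z = R = 1650 Ω
Step 3 — With the output port shorted to ground, the output series arm Z2 runs from the junction to ground; the shunt arm Z3 also runs from the junction to ground. They appear in parallel: Z3 || Z2 = 0.03337 - j7.42 Ω.
Step 4 — Series with input arm Z1: Z_in = Z1 + (Z3 || Z2) = 1000 - j7.42 Ω = 1000∠-0.4° Ω.
Step 5 — Source phasor: V = 246∠-90.0° V = 0 - j246 V.
Step 6 — Ohm's law: I = V / Z_total = (0 - j246) / (1000 - j7.42) = 0.001825 - j0.246 A.
Step 7 — Convert to polar: |I| = 0.246 A, ∠I = -89.6°.

I = 0.246∠-89.6° A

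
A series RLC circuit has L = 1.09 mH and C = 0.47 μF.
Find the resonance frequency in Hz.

Step 1 — Resonance condition Im(Z)=0 gives ω₀ = 1/√(LC).
Step 2 — ω₀ = 1/√(0.00109·4.7e-07) = 4.418e+04 rad/s.
Step 3 — f₀ = ω₀/(2π) = 7032 Hz.

f₀ = 7032 Hz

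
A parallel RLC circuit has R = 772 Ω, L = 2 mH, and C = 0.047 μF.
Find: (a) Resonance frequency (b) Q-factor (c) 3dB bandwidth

Step 1 — Resonance: ω₀ = 1/√(LC) = 1/√(0.002·4.7e-08) = 1.031e+05 rad/s.
Step 2 — f₀ = ω₀/(2π) = 1.642e+04 Hz.
Step 3 — Parallel Q: Q = R/(ω₀L) = 772/(1.031e+05·0.002) = 3.742.
Step 4 — Bandwidth: Δω = ω₀/Q = 2.756e+04 rad/s; BW = Δω/(2π) = 4386 Hz.

(a) f₀ = 1.642e+04 Hz  (b) Q = 3.742  (c) BW = 4386 Hz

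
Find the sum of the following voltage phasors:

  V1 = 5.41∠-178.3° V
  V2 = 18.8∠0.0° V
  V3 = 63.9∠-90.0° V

Step 1 — Convert each phasor to rectangular form:
  V1 = 5.41·(cos(-178.3°) + j·sin(-178.3°)) = -5.408 - j0.1605 V
  V2 = 18.8·(cos(0.0°) + j·sin(0.0°)) = 18.8 V
  V3 = 63.9·(cos(-90.0°) + j·sin(-90.0°)) = 0 - j63.9 V
Step 2 — Sum components: V_total = 13.39 - j64.06 V.
Step 3 — Convert to polar: |V_total| = 65.45 V, ∠V_total = -78.2°.

V_total = 65.45∠-78.2° V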